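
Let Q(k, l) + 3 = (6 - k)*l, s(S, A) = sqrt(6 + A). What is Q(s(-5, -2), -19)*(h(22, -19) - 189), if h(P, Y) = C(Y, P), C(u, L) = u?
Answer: 16432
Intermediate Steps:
h(P, Y) = Y
Q(k, l) = -3 + l*(6 - k) (Q(k, l) = -3 + (6 - k)*l = -3 + l*(6 - k))
Q(s(-5, -2), -19)*(h(22, -19) - 189) = (-3 + 6*(-19) - 1*sqrt(6 - 2)*(-19))*(-19 - 189) = (-3 - 114 - 1*sqrt(4)*(-19))*(-208) = (-3 - 114 - 1*2*(-19))*(-208) = (-3 - 114 + 38)*(-208) = -79*(-208) = 16432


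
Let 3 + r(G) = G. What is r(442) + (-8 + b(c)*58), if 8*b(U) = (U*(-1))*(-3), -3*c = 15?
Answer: 1289/4 ≈ 322.25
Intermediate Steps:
c = -5 (c = -1/3*15 = -5)
r(G) = -3 + G
b(U) = 3*U/8 (b(U) = ((U*(-1))*(-3))/8 = (-U*(-3))/8 = (3*U)/8 = 3*U/8)
r(442) + (-8 + b(c)*58) = (-3 + 442) + (-8 + ((3/8)*(-5))*58) = 439 + (-8 - 15/8*58) = 439 + (-8 - 435/4) = 439 - 467/4 = 1289/4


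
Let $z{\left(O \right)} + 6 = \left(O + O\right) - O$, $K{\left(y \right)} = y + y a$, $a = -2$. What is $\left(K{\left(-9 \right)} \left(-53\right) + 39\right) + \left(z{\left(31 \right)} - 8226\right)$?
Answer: $-8639$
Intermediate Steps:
$K{\left(y \right)} = - y$ ($K{\left(y \right)} = y + y \left(-2\right) = y - 2 y = - y$)
$z{\left(O \right)} = -6 + O$ ($z{\left(O \right)} = -6 + \left(\left(O + O\right) - O\right) = -6 + \left(2 O - O\right) = -6 + O$)
$\left(K{\left(-9 \right)} \left(-53\right) + 39\right) + \left(z{\left(31 \right)} - 8226\right) = \left(\left(-1\right) \left(-9\right) \left(-53\right) + 39\right) + \left(\left(-6 + 31\right) - 8226\right) = \left(9 \left(-53\right) + 39\right) + \left(25 - 8226\right) = \left(-477 + 39\right) - 8201 = -438 - 8201 = -8639$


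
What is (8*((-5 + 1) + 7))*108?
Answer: 2592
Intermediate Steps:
(8*((-5 + 1) + 7))*108 = (8*(-4 + 7))*108 = (8*3)*108 = 24*108 = 2592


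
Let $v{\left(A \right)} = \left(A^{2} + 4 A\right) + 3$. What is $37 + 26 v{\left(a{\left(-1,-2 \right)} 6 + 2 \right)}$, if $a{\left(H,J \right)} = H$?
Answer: $115$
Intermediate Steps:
$v{\left(A \right)} = 3 + A^{2} + 4 A$
$37 + 26 v{\left(a{\left(-1,-2 \right)} 6 + 2 \right)} = 37 + 26 \left(3 + \left(\left(-1\right) 6 + 2\right)^{2} + 4 \left(\left(-1\right) 6 + 2\right)\right) = 37 + 26 \left(3 + \left(-6 + 2\right)^{2} + 4 \left(-6 + 2\right)\right) = 37 + 26 \left(3 + \left(-4\right)^{2} + 4 \left(-4\right)\right) = 37 + 26 \left(3 + 16 - 16\right) = 37 + 26 \cdot 3 = 37 + 78 = 115$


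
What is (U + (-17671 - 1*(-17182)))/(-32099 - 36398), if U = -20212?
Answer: 20701/68497 ≈ 0.30222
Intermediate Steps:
(U + (-17671 - 1*(-17182)))/(-32099 - 36398) = (-20212 + (-17671 - 1*(-17182)))/(-32099 - 36398) = (-20212 + (-17671 + 17182))/(-68497) = (-20212 - 489)*(-1/68497) = -20701*(-1/68497) = 20701/68497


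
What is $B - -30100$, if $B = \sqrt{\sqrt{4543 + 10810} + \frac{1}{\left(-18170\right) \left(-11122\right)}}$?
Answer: $30100 + \frac{\sqrt{50521685 + 10209762620956900 \sqrt{15353}}}{101043370} \approx 30111.0$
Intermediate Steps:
$B = \sqrt{\frac{1}{202086740} + \sqrt{15353}}$ ($B = \sqrt{\sqrt{15353} - - \frac{1}{202086740}} = \sqrt{\sqrt{15353} + \frac{1}{202086740}} = \sqrt{\frac{1}{202086740} + \sqrt{15353}} \approx 11.131$)
$B - -30100 = \frac{\sqrt{50521685 + 10209762620956900 \sqrt{15353}}}{101043370} - -30100 = \frac{\sqrt{50521685 + 10209762620956900 \sqrt{15353}}}{101043370} + 30100 = 30100 + \frac{\sqrt{50521685 + 10209762620956900 \sqrt{15353}}}{101043370}$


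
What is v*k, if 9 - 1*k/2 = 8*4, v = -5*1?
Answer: 230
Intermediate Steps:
v = -5
k = -46 (k = 18 - 16*4 = 18 - 2*32 = 18 - 64 = -46)
v*k = -5*(-46) = 230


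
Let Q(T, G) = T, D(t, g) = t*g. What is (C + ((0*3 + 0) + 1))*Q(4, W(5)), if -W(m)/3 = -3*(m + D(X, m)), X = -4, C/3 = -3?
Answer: -32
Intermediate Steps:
C = -9 (C = 3*(-3) = -9)
D(t, g) = g*t
W(m) = -27*m (W(m) = -(-9)*(m + m*(-4)) = -(-9)*(m - 4*m) = -(-9)*(-3*m) = -27*m)
(C + ((0*3 + 0) + 1))*Q(4, W(5)) = (-9 + ((0*3 + 0) + 1))*4 = (-9 + ((0 + 0) + 1))*4 = (-9 + (0 + 1))*4 = (-9 + 1)*4 = -8*4 = -32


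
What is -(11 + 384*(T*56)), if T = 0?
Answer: -11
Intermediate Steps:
-(11 + 384*(T*56)) = -(11 + 384*(0*56)) = -(11 + 384*0) = -(11 + 0) = -1*11 = -11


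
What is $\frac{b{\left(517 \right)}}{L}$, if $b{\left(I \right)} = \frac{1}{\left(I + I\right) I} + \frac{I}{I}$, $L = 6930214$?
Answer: $\frac{534579}{3704739939692} \approx 1.443 \cdot 10^{-7}$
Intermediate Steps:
$b{\left(I \right)} = 1 + \frac{1}{2 I^{2}}$ ($b{\left(I \right)} = \frac{1}{2 I I} + 1 = \frac{\frac{1}{2} \frac{1}{I}}{I} + 1 = \frac{1}{2 I^{2}} + 1 = 1 + \frac{1}{2 I^{2}}$)
$\frac{b{\left(517 \right)}}{L} = \frac{1 + \frac{1}{2 \cdot 267289}}{6930214} = \left(1 + \frac{1}{2} \cdot \frac{1}{267289}\right) \frac{1}{6930214} = \left(1 + \frac{1}{534578}\right) \frac{1}{6930214} = \frac{534579}{534578} \cdot \frac{1}{6930214} = \frac{534579}{3704739939692}$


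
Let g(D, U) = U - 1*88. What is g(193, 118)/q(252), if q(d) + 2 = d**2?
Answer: 15/31751 ≈ 0.00047243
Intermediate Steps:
g(D, U) = -88 + U (g(D, U) = U - 88 = -88 + U)
q(d) = -2 + d**2
g(193, 118)/q(252) = (-88 + 118)/(-2 + 252**2) = 30/(-2 + 63504) = 30/63502 = 30*(1/63502) = 15/31751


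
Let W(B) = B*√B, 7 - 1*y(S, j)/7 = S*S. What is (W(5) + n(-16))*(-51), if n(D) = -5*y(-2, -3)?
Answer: 5355 - 255*√5 ≈ 4784.8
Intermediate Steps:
y(S, j) = 49 - 7*S² (y(S, j) = 49 - 7*S*S = 49 - 7*S²)
W(B) = B^(3/2)
n(D) = -105 (n(D) = -5*(49 - 7*(-2)²) = -5*(49 - 7*4) = -5*(49 - 28) = -5*21 = -105)
(W(5) + n(-16))*(-51) = (5^(3/2) - 105)*(-51) = (5*√5 - 105)*(-51) = (-105 + 5*√5)*(-51) = 5355 - 255*√5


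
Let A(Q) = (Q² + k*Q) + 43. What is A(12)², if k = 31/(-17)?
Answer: 7879249/289 ≈ 27264.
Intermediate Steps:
k = -31/17 (k = 31*(-1/17) = -31/17 ≈ -1.8235)
A(Q) = 43 + Q² - 31*Q/17 (A(Q) = (Q² - 31*Q/17) + 43 = 43 + Q² - 31*Q/17)
A(12)² = (43 + 12² - 31/17*12)² = (43 + 144 - 372/17)² = (2807/17)² = 7879249/289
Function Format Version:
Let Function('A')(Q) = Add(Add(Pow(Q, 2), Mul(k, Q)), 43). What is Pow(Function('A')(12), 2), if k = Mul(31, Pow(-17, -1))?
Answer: Rational(7879249, 289) ≈ 27264.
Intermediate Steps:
k = Rational(-31, 17) (k = Mul(31, Rational(-1, 17)) = Rational(-31, 17) ≈ -1.8235)
Function('A')(Q) = Add(43, Pow(Q, 2), Mul(Rational(-31, 17), Q)) (Function('A')(Q) = Add(Add(Pow(Q, 2), Mul(Rational(-31, 17), Q)), 43) = Add(43, Pow(Q, 2), Mul(Rational(-31, 17), Q)))
Pow(Function('A')(12), 2) = Pow(Add(43, Pow(12, 2), Mul(Rational(-31, 17), 12)), 2) = Pow(Add(43, 144, Rational(-372, 17)), 2) = Pow(Rational(2807, 17), 2) = Rational(7879249, 289)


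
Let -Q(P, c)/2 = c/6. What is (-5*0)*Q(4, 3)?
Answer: 0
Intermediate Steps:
Q(P, c) = -c/3 (Q(P, c) = -2*c/6 = -c/3)
(-5*0)*Q(4, 3) = (-5*0)*(-1/3*3) = 0*(-1) = 0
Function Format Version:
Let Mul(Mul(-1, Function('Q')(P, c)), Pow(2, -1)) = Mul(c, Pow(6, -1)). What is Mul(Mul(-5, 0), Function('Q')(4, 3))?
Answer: 0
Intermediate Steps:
Function('Q')(P, c) = Mul(Rational(-1, 3), c) (Function('Q')(P, c) = Mul(-2, Mul(c, Pow(6, -1))) = Mul(-2, Mul(c, Rational(1, 6))) = Mul(-2, Mul(Rational(1, 6), c)) = Mul(Rational(-1, 3), c))
Mul(Mul(-5, 0), Function('Q')(4, 3)) = Mul(Mul(-5, 0), Mul(Rational(-1, 3), 3)) = Mul(0, -1) = 0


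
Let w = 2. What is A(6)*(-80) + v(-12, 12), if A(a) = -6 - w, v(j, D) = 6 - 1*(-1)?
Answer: 647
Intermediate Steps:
v(j, D) = 7 (v(j, D) = 6 + 1 = 7)
A(a) = -8 (A(a) = -6 - 1*2 = -6 - 2 = -8)
A(6)*(-80) + v(-12, 12) = -8*(-80) + 7 = 640 + 7 = 647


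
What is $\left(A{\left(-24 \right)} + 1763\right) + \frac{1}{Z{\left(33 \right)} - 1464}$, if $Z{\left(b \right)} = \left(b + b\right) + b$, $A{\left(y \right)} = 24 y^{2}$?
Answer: $\frac{21276254}{1365} \approx 15587.0$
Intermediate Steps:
$Z{\left(b \right)} = 3 b$ ($Z{\left(b \right)} = 2 b + b = 3 b$)
$\left(A{\left(-24 \right)} + 1763\right) + \frac{1}{Z{\left(33 \right)} - 1464} = \left(24 \left(-24\right)^{2} + 1763\right) + \frac{1}{3 \cdot 33 - 1464} = \left(24 \cdot 576 + 1763\right) + \frac{1}{99 - 1464} = \left(13824 + 1763\right) + \frac{1}{-1365} = 15587 - \frac{1}{1365} = \frac{21276254}{1365}$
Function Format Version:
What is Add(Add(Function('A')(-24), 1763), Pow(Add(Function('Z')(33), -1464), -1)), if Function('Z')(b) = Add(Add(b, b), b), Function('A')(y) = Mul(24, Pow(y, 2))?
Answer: Rational(21276254, 1365) ≈ 15587.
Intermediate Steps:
Function('Z')(b) = Mul(3, b) (Function('Z')(b) = Add(Mul(2, b), b) = Mul(3, b))
Add(Add(Function('A')(-24), 1763), Pow(Add(Function('Z')(33), -1464), -1)) = Add(Add(Mul(24, Pow(-24, 2)), 1763), Pow(Add(Mul(3, 33), -1464), -1)) = Add(Add(Mul(24, 576), 1763), Pow(Add(99, -1464), -1)) = Add(Add(13824, 1763), Pow(-1365, -1)) = Add(15587, Rational(-1, 1365)) = Rational(21276254, 1365)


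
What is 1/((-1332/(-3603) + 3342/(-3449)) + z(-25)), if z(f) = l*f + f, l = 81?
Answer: -4142249/8494092836 ≈ -0.00048766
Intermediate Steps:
z(f) = 82*f (z(f) = 81*f + f = 82*f)
1/((-1332/(-3603) + 3342/(-3449)) + z(-25)) = 1/((-1332/(-3603) + 3342/(-3449)) + 82*(-25)) = 1/((-1332*(-1/3603) + 3342*(-1/3449)) - 2050) = 1/((444/1201 - 3342/3449) - 2050) = 1/(-2482386/4142249 - 2050) = 1/(-8494092836/4142249) = -4142249/8494092836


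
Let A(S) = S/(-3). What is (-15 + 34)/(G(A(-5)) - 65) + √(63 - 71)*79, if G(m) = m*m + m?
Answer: -171/545 + 158*I*√2 ≈ -0.31376 + 223.45*I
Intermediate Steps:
A(S) = -S/3 (A(S) = S*(-⅓) = -S/3)
G(m) = m + m² (G(m) = m² + m = m + m²)
(-15 + 34)/(G(A(-5)) - 65) + √(63 - 71)*79 = (-15 + 34)/((-⅓*(-5))*(1 - ⅓*(-5)) - 65) + √(63 - 71)*79 = 19/(5*(1 + 5/3)/3 - 65) + √(-8)*79 = 19/((5/3)*(8/3) - 65) + (2*I*√2)*79 = 19/(40/9 - 65) + 158*I*√2 = 19/(-545/9) + 158*I*√2 = 19*(-9/545) + 158*I*√2 = -171/545 + 158*I*√2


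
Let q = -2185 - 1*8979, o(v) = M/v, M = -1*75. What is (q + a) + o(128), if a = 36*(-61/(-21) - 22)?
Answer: -10619405/896 ≈ -11852.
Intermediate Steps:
M = -75
o(v) = -75/v
q = -11164 (q = -2185 - 8979 = -11164)
a = -4812/7 (a = 36*(-61*(-1/21) - 22) = 36*(61/21 - 22) = 36*(-401/21) = -4812/7 ≈ -687.43)
(q + a) + o(128) = (-11164 - 4812/7) - 75/128 = -82960/7 - 75*1/128 = -82960/7 - 75/128 = -10619405/896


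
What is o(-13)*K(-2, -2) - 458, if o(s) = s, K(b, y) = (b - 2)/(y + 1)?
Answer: -510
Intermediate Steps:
K(b, y) = (-2 + b)/(1 + y)
o(-13)*K(-2, -2) - 458 = -13*(-2 - 2)/(1 - 2) - 458 = -13*(-4)/(-1) - 458 = -(-13)*(-4) - 458 = -13*4 - 458 = -52 - 458 = -510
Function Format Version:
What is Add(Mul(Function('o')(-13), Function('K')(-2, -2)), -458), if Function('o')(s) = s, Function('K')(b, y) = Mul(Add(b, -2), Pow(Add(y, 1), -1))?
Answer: -510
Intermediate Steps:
Function('K')(b, y) = Mul(Pow(Add(1, y), -1), Add(-2, b)) (Function('K')(b, y) = Mul(Add(-2, b), Pow(Add(1, y), -1)) = Mul(Pow(Add(1, y), -1), Add(-2, b)))
Add(Mul(Function('o')(-13), Function('K')(-2, -2)), -458) = Add(Mul(-13, Mul(Pow(Add(1, -2), -1), Add(-2, -2))), -458) = Add(Mul(-13, Mul(Pow(-1, -1), -4)), -458) = Add(Mul(-13, Mul(-1, -4)), -458) = Add(Mul(-13, 4), -458) = Add(-52, -458) = -510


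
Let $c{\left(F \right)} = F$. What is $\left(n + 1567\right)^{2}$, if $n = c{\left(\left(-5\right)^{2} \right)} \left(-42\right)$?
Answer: $267289$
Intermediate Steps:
$n = -1050$ ($n = \left(-5\right)^{2} \left(-42\right) = 25 \left(-42\right) = -1050$)
$\left(n + 1567\right)^{2} = \left(-1050 + 1567\right)^{2} = 517^{2} = 267289$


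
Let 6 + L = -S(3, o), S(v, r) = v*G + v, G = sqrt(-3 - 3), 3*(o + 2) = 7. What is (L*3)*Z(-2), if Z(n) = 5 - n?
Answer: -189 - 63*I*sqrt(6) ≈ -189.0 - 154.32*I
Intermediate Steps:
o = 1/3 (o = -2 + (1/3)*7 = -2 + 7/3 = 1/3 ≈ 0.33333)
G = I*sqrt(6) (G = sqrt(-6) = I*sqrt(6) ≈ 2.4495*I)
S(v, r) = v + I*v*sqrt(6) (S(v, r) = v*(I*sqrt(6)) + v = I*v*sqrt(6) + v = v + I*v*sqrt(6))
L = -9 - 3*I*sqrt(6) (L = -6 - 3*(1 + I*sqrt(6)) = -6 - (3 + 3*I*sqrt(6)) = -6 + (-3 - 3*I*sqrt(6)) = -9 - 3*I*sqrt(6) ≈ -9.0 - 7.3485*I)
(L*3)*Z(-2) = ((-9 - 3*I*sqrt(6))*3)*(5 - 1*(-2)) = (-27 - 9*I*sqrt(6))*(5 + 2) = (-27 - 9*I*sqrt(6))*7 = -189 - 63*I*sqrt(6)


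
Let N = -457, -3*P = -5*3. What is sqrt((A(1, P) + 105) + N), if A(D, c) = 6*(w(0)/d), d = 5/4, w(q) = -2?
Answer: 4*I*sqrt(565)/5 ≈ 19.016*I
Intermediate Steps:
P = 5 (P = -(-5)*3/3 = -1/3*(-15) = 5)
d = 5/4 (d = 5*(1/4) = 5/4 ≈ 1.2500)
A(D, c) = -48/5 (A(D, c) = 6*(-2/5/4) = 6*(-2*4/5) = 6*(-8/5) = -48/5)
sqrt((A(1, P) + 105) + N) = sqrt((-48/5 + 105) - 457) = sqrt(477/5 - 457) = sqrt(-1808/5) = 4*I*sqrt(565)/5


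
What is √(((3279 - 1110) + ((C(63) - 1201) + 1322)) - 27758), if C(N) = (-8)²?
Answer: 2*I*√6351 ≈ 159.39*I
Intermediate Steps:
C(N) = 64
√(((3279 - 1110) + ((C(63) - 1201) + 1322)) - 27758) = √(((3279 - 1110) + ((64 - 1201) + 1322)) - 27758) = √((2169 + (-1137 + 1322)) - 27758) = √((2169 + 185) - 27758) = √(2354 - 27758) = √(-25404) = 2*I*√6351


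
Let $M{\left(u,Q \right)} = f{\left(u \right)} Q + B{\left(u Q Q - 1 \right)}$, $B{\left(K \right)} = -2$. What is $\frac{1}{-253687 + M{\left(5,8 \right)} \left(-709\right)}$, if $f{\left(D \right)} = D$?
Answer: $- \frac{1}{280629} \approx -3.5634 \cdot 10^{-6}$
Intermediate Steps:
$M{\left(u,Q \right)} = -2 + Q u$ ($M{\left(u,Q \right)} = u Q - 2 = Q u - 2 = -2 + Q u$)
$\frac{1}{-253687 + M{\left(5,8 \right)} \left(-709\right)} = \frac{1}{-253687 + \left(-2 + 8 \cdot 5\right) \left(-709\right)} = \frac{1}{-253687 + \left(-2 + 40\right) \left(-709\right)} = \frac{1}{-253687 + 38 \left(-709\right)} = \frac{1}{-253687 - 26942} = \frac{1}{-280629} = - \frac{1}{280629}$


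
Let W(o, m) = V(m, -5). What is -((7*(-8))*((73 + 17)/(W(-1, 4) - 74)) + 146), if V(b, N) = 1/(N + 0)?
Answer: -11338/53 ≈ -213.92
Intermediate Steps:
V(b, N) = 1/N
W(o, m) = -⅕ (W(o, m) = 1/(-5) = -⅕)
-((7*(-8))*((73 + 17)/(W(-1, 4) - 74)) + 146) = -((7*(-8))*((73 + 17)/(-⅕ - 74)) + 146) = -(-5040/(-371/5) + 146) = -(-5040*(-5)/371 + 146) = -(-56*(-450/371) + 146) = -(3600/53 + 146) = -1*11338/53 = -11338/53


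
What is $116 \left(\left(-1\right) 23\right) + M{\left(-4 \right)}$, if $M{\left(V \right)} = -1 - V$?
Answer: $-2665$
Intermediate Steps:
$116 \left(\left(-1\right) 23\right) + M{\left(-4 \right)} = 116 \left(\left(-1\right) 23\right) - -3 = 116 \left(-23\right) + \left(-1 + 4\right) = -2668 + 3 = -2665$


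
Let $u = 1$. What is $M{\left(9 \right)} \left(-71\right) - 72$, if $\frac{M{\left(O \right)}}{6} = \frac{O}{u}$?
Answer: $-3906$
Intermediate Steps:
$M{\left(O \right)} = 6 O$ ($M{\left(O \right)} = 6 \frac{O}{1} = 6 O 1 = 6 O$)
$M{\left(9 \right)} \left(-71\right) - 72 = 6 \cdot 9 \left(-71\right) - 72 = 54 \left(-71\right) - 72 = -3834 - 72 = -3906$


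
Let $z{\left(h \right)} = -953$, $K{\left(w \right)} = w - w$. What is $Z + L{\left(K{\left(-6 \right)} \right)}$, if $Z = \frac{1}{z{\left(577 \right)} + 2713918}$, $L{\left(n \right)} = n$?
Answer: $\frac{1}{2712965} \approx 3.686 \cdot 10^{-7}$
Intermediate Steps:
$K{\left(w \right)} = 0$
$Z = \frac{1}{2712965}$ ($Z = \frac{1}{-953 + 2713918} = \frac{1}{2712965} \approx 3.686 \cdot 10^{-7}$)
$Z + L{\left(K{\left(-6 \right)} \right)} = \frac{1}{2712965} + 0 = \frac{1}{2712965}$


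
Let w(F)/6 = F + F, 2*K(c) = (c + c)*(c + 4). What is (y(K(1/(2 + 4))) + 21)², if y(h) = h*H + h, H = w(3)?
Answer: 2825761/1296 ≈ 2180.4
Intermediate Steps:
K(c) = c*(4 + c) (K(c) = ((c + c)*(c + 4))/2 = ((2*c)*(4 + c))/2 = (2*c*(4 + c))/2 = c*(4 + c))
w(F) = 12*F (w(F) = 6*(F + F) = 6*(2*F) = 12*F)
H = 36 (H = 12*3 = 36)
y(h) = 37*h (y(h) = h*36 + h = 36*h + h = 37*h)
(y(K(1/(2 + 4))) + 21)² = (37*((4 + 1/(2 + 4))/(2 + 4)) + 21)² = (37*((4 + 1/6)/6) + 21)² = (37*((4 + ⅙)/6) + 21)² = (37*((⅙)*(25/6)) + 21)² = (37*(25/36) + 21)² = (925/36 + 21)² = (1681/36)² = 2825761/1296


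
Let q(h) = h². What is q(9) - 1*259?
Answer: -178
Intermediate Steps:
q(9) - 1*259 = 9² - 1*259 = 81 - 259 = -178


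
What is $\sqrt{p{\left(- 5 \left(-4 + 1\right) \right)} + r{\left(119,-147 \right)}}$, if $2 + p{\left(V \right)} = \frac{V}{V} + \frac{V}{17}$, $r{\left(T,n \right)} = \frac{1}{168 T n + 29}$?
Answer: $\frac{i \sqrt{293642395080605}}{49959515} \approx 0.343 i$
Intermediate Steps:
$r{\left(T,n \right)} = \frac{1}{29 + 168 T n}$ ($r{\left(T,n \right)} = \frac{1}{168 T n + 29} = \frac{1}{29 + 168 T n}$)
$p{\left(V \right)} = -1 + \frac{V}{17}$ ($p{\left(V \right)} = -2 + \left(\frac{V}{V} + \frac{V}{17}\right) = -2 + \left(1 + V \frac{1}{17}\right) = -2 + \left(1 + \frac{V}{17}\right) = -1 + \frac{V}{17}$)
$\sqrt{p{\left(- 5 \left(-4 + 1\right) \right)} + r{\left(119,-147 \right)}} = \sqrt{\left(-1 + \frac{\left(-5\right) \left(-4 + 1\right)}{17}\right) + \frac{1}{29 + 168 \cdot 119 \left(-147\right)}} = \sqrt{\left(-1 + \frac{\left(-5\right) \left(-3\right)}{17}\right) + \frac{1}{29 - 2938824}} = \sqrt{\left(-1 + \frac{1}{17} \cdot 15\right) + \frac{1}{-2938795}} = \sqrt{\left(-1 + \frac{15}{17}\right) - \frac{1}{2938795}} = \sqrt{- \frac{2}{17} - \frac{1}{2938795}} = \sqrt{- \frac{5877607}{49959515}} = \frac{i \sqrt{293642395080605}}{49959515}$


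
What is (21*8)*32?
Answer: 5376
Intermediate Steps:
(21*8)*32 = 168*32 = 5376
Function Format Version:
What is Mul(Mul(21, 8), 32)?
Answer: 5376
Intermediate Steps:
Mul(Mul(21, 8), 32) = Mul(168, 32) = 5376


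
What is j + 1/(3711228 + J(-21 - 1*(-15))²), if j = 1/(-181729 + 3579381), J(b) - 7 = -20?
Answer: 7109049/12610035439844 ≈ 5.6376e-7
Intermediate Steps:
J(b) = -13 (J(b) = 7 - 20 = -13)
j = 1/3397652 ≈ 2.9432e-7
j + 1/(3711228 + J(-21 - 1*(-15))²) = 1/3397652 + 1/(3711228 + (-13)²) = 1/3397652 + 1/(3711228 + 169) = 1/3397652 + 1/3711397 = 7109049/12610035439844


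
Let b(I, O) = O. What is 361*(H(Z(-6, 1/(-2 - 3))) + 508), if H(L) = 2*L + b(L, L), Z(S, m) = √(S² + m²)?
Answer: 183388 + 1083*√901/5 ≈ 1.8989e+5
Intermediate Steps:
H(L) = 3*L (H(L) = 2*L + L = 3*L)
361*(H(Z(-6, 1/(-2 - 3))) + 508) = 361*(3*√((-6)² + (1/(-2 - 3))²) + 508) = 361*(3*√(36 + (1/(-5))²) + 508) = 361*(3*√(36 + (-⅕)²) + 508) = 361*(3*√(36 + 1/25) + 508) = 361*(3*√(901/25) + 508) = 361*(3*(√901/5) + 508) = 361*(3*√901/5 + 508) = 361*(508 + 3*√901/5) = 183388 + 1083*√901/5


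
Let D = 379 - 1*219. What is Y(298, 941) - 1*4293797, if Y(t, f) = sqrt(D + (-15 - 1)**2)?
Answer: -4293797 + 4*sqrt(26) ≈ -4.2938e+6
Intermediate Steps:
D = 160 (D = 379 - 219 = 160)
Y(t, f) = 4*sqrt(26) (Y(t, f) = sqrt(160 + (-15 - 1)**2) = sqrt(160 + (-16)**2) = sqrt(160 + 256) = sqrt(416) = 4*sqrt(26))
Y(298, 941) - 1*4293797 = 4*sqrt(26) - 1*4293797 = 4*sqrt(26) - 4293797 = -4293797 + 4*sqrt(26)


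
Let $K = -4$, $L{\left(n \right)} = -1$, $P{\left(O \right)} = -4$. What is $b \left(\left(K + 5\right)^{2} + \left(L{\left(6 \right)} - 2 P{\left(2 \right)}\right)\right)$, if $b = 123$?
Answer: $984$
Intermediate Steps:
$b \left(\left(K + 5\right)^{2} + \left(L{\left(6 \right)} - 2 P{\left(2 \right)}\right)\right) = 123 \left(\left(-4 + 5\right)^{2} - -7\right) = 123 \left(1^{2} + \left(-1 + 8\right)\right) = 123 \left(1 + 7\right) = 123 \cdot 8 = 984$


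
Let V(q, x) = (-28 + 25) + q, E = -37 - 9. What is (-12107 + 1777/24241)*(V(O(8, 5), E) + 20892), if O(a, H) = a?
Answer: -6132935356970/24241 ≈ -2.5300e+8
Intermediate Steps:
E = -46
V(q, x) = -3 + q
(-12107 + 1777/24241)*(V(O(8, 5), E) + 20892) = (-12107 + 1777/24241)*((-3 + 8) + 20892) = (-12107 + 1777*(1/24241))*(5 + 20892) = (-12107 + 1777/24241)*20897 = -293484010/24241*20897 = -6132935356970/24241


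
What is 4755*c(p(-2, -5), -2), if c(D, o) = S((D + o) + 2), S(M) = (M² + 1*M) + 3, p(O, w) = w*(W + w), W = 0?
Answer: 3105015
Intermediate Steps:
p(O, w) = w² (p(O, w) = w*(0 + w) = w*w = w²)
S(M) = 3 + M + M² (S(M) = (M² + M) + 3 = (M + M²) + 3 = 3 + M + M²)
c(D, o) = 5 + D + o + (2 + D + o)² (c(D, o) = 3 + ((D + o) + 2) + ((D + o) + 2)² = 3 + (2 + D + o) + (2 + D + o)² = 5 + D + o + (2 + D + o)²)
4755*c(p(-2, -5), -2) = 4755*(5 + (-5)² - 2 + (2 + (-5)² - 2)²) = 4755*(5 + 25 - 2 + (2 + 25 - 2)²) = 4755*(5 + 25 - 2 + 25²) = 4755*(5 + 25 - 2 + 625) = 4755*653 = 3105015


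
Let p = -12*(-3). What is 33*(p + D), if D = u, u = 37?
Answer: 2409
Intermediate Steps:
p = 36
D = 37
33*(p + D) = 33*(36 + 37) = 33*73 = 2409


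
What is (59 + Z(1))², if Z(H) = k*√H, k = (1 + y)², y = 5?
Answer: 9025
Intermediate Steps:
k = 36 (k = (1 + 5)² = 6² = 36)
Z(H) = 36*√H
(59 + Z(1))² = (59 + 36*√1)² = (59 + 36*1)² = (59 + 36)² = 95² = 9025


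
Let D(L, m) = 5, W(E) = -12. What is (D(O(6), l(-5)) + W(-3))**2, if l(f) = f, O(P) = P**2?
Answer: 49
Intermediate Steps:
(D(O(6), l(-5)) + W(-3))**2 = (5 - 12)**2 = (-7)**2 = 49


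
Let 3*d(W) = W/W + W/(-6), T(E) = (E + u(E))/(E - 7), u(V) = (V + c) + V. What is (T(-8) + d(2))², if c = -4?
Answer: 8836/2025 ≈ 4.3635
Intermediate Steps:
u(V) = -4 + 2*V (u(V) = (V - 4) + V = (-4 + V) + V = -4 + 2*V)
T(E) = (-4 + 3*E)/(-7 + E) (T(E) = (E + (-4 + 2*E))/(E - 7) = (-4 + 3*E)/(-7 + E))
d(W) = ⅓ - W/18 (d(W) = (W/W + W/(-6))/3 = (1 + W*(-⅙))/3 = (1 - W/6)/3 = ⅓ - W/18)
(T(-8) + d(2))² = ((-4 + 3*(-8))/(-7 - 8) + (⅓ - 1/18*2))² = ((-4 - 24)/(-15) + (⅓ - ⅑))² = (-1/15*(-28) + 2/9)² = (28/15 + 2/9)² = (94/45)² = 8836/2025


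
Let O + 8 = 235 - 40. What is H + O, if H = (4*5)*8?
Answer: 347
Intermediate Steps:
H = 160 (H = 20*8 = 160)
O = 187 (O = -8 + (235 - 40) = -8 + 195 = 187)
H + O = 160 + 187 = 347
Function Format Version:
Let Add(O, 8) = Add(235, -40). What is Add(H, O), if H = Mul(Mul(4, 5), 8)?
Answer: 347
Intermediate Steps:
H = 160 (H = Mul(20, 8) = 160)
O = 187 (O = Add(-8, Add(235, -40)) = Add(-8, 195) = 187)
Add(H, O) = Add(160, 187) = 347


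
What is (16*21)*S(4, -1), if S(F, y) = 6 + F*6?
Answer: 10080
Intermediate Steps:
S(F, y) = 6 + 6*F
(16*21)*S(4, -1) = (16*21)*(6 + 6*4) = 336*(6 + 24) = 336*30 = 10080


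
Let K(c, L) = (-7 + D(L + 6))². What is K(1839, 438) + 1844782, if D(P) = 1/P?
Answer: 363682597801/197136 ≈ 1.8448e+6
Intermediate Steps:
K(c, L) = (-7 + 1/(6 + L))² (K(c, L) = (-7 + 1/(L + 6))² = (-7 + 1/(6 + L))²)
K(1839, 438) + 1844782 = (41 + 7*438)²/(6 + 438)² + 1844782 = (41 + 3066)²/444² + 1844782 = (1/197136)*3107² + 1844782 = (1/197136)*9653449 + 1844782 = 9653449/197136 + 1844782 = 363682597801/197136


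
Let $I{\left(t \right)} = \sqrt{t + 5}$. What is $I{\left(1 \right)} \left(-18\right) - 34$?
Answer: $-34 - 18 \sqrt{6} \approx -78.091$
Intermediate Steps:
$I{\left(t \right)} = \sqrt{5 + t}$
$I{\left(1 \right)} \left(-18\right) - 34 = \sqrt{5 + 1} \left(-18\right) - 34 = \sqrt{6} \left(-18\right) - 34 = - 18 \sqrt{6} - 34 = -34 - 18 \sqrt{6}$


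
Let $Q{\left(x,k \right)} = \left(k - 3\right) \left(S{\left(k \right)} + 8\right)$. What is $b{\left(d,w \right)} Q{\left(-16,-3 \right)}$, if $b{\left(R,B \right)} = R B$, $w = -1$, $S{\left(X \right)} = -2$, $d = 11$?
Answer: $396$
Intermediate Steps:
$b{\left(R,B \right)} = B R$
$Q{\left(x,k \right)} = -18 + 6 k$ ($Q{\left(x,k \right)} = \left(k - 3\right) \left(-2 + 8\right) = \left(-3 + k\right) 6 = -18 + 6 k$)
$b{\left(d,w \right)} Q{\left(-16,-3 \right)} = \left(-1\right) 11 \left(-18 + 6 \left(-3\right)\right) = - 11 \left(-18 - 18\right) = \left(-11\right) \left(-36\right) = 396$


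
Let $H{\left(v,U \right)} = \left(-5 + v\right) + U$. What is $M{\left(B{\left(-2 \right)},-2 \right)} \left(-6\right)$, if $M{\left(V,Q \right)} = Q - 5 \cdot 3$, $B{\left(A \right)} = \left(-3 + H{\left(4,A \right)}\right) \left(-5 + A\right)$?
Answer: $102$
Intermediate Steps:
$H{\left(v,U \right)} = -5 + U + v$
$B{\left(A \right)} = \left(-5 + A\right) \left(-4 + A\right)$ ($B{\left(A \right)} = \left(-3 + \left(-5 + A + 4\right)\right) \left(-5 + A\right) = \left(-3 + \left(-1 + A\right)\right) \left(-5 + A\right) = \left(-4 + A\right) \left(-5 + A\right) = \left(-5 + A\right) \left(-4 + A\right)$)
$M{\left(V,Q \right)} = -15 + Q$ ($M{\left(V,Q \right)} = Q - 15 = -15 + Q$)
$M{\left(B{\left(-2 \right)},-2 \right)} \left(-6\right) = \left(-15 - 2\right) \left(-6\right) = \left(-17\right) \left(-6\right) = 102$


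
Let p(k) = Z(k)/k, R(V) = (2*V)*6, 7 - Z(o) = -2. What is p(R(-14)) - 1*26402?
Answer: -1478515/56 ≈ -26402.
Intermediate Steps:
Z(o) = 9 (Z(o) = 7 - 1*(-2) = 7 + 2 = 9)
R(V) = 12*V
p(k) = 9/k
p(R(-14)) - 1*26402 = 9/((12*(-14))) - 1*26402 = 9/(-168) - 26402 = 9*(-1/168) - 26402 = -3/56 - 26402 = -1478515/56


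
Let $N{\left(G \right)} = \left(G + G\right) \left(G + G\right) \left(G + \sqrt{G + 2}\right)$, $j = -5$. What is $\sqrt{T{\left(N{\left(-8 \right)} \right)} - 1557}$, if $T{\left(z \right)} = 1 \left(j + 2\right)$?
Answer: $2 i \sqrt{390} \approx 39.497 i$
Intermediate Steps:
$N{\left(G \right)} = 4 G^{2} \left(G + \sqrt{2 + G}\right)$ ($N{\left(G \right)} = 2 G 2 G \left(G + \sqrt{2 + G}\right) = 4 G^{2} \left(G + \sqrt{2 + G}\right)$)
$T{\left(z \right)} = -3$ ($T{\left(z \right)} = 1 \left(-5 + 2\right) = 1 \left(-3\right) = -3$)
$\sqrt{T{\left(N{\left(-8 \right)} \right)} - 1557} = \sqrt{-3 - 1557} = \sqrt{-1560} = 2 i \sqrt{390}$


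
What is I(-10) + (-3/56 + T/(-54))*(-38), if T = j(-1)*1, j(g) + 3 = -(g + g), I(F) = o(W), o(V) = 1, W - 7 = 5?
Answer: 1763/756 ≈ 2.3320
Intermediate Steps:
W = 12 (W = 7 + 5 = 12)
I(F) = 1
j(g) = -3 - 2*g (j(g) = -3 - (g + g) = -3 - 2*g)
T = -1 (T = (-3 - 2*(-1))*1 = (-3 + 2)*1 = -1*1 = -1)
I(-10) + (-3/56 + T/(-54))*(-38) = 1 + (-3/56 - 1/(-54))*(-38) = 1 + (-3*1/56 - 1*(-1/54))*(-38) = 1 + (-3/56 + 1/54)*(-38) = 1 - 53/1512*(-38) = 1 + 1007/756 = 1763/756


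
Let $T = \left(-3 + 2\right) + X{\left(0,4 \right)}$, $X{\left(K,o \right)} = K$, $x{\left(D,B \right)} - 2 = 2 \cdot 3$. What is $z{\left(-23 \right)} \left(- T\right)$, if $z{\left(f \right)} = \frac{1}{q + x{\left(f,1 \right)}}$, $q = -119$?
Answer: $- \frac{1}{111} \approx -0.009009$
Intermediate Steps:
$x{\left(D,B \right)} = 8$ ($x{\left(D,B \right)} = 2 + 2 \cdot 3 = 2 + 6 = 8$)
$z{\left(f \right)} = - \frac{1}{111}$ ($z{\left(f \right)} = \frac{1}{-119 + 8} = \frac{1}{-111} = - \frac{1}{111}$)
$T = -1$ ($T = \left(-3 + 2\right) + 0 = -1 + 0 = -1$)
$z{\left(-23 \right)} \left(- T\right) = - \frac{\left(-1\right) \left(-1\right)}{111} = \left(- \frac{1}{111}\right) 1 = - \frac{1}{111}$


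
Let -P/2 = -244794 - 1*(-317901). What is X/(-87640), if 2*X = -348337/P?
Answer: -348337/25628389920 ≈ -1.3592e-5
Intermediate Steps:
P = -146214 (P = -2*(-244794 - 1*(-317901)) = -2*(-244794 + 317901) = -2*73107 = -146214)
X = 348337/292428 (X = (-348337/(-146214))/2 = (-348337*(-1/146214))/2 = (½)*(348337/146214) = 348337/292428 ≈ 1.1912)
X/(-87640) = (348337/292428)/(-87640) = (348337/292428)*(-1/87640) = -348337/25628389920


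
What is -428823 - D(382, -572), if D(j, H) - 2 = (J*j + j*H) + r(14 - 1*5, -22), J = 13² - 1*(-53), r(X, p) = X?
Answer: -295134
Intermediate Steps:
J = 222 (J = 169 + 53 = 222)
D(j, H) = 11 + 222*j + H*j (D(j, H) = 2 + ((222*j + j*H) + (14 - 1*5)) = 2 + ((222*j + H*j) + (14 - 5)) = 2 + ((222*j + H*j) + 9) = 2 + (9 + 222*j + H*j) = 11 + 222*j + H*j)
-428823 - D(382, -572) = -428823 - (11 + 222*382 - 572*382) = -428823 - (11 + 84804 - 218504) = -428823 - 1*(-133689) = -428823 + 133689 = -295134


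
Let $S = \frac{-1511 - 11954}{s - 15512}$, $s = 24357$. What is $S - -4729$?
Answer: $\frac{8362908}{1769} \approx 4727.5$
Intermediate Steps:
$S = - \frac{2693}{1769}$ ($S = \frac{-1511 - 11954}{24357 - 15512} = - \frac{13465}{8845} = \left(-13465\right) \frac{1}{8845} = - \frac{2693}{1769} \approx -1.5223$)
$S - -4729 = - \frac{2693}{1769} - -4729 = - \frac{2693}{1769} + \left(-87 + 4816\right) = - \frac{2693}{1769} + 4729 = \frac{8362908}{1769}$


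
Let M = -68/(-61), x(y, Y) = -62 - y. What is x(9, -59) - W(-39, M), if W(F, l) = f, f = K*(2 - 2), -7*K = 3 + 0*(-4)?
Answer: -71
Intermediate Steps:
K = -3/7 (K = -(3 + 0*(-4))/7 = -(3 + 0)/7 = -1/7*3 = -3/7 ≈ -0.42857)
f = 0 (f = -3*(2 - 2)/7 = -3/7*0 = 0)
M = 68/61 (M = -68*(-1/61) = 68/61 ≈ 1.1148)
W(F, l) = 0
x(9, -59) - W(-39, M) = (-62 - 1*9) - 1*0 = (-62 - 9) + 0 = -71 + 0 = -71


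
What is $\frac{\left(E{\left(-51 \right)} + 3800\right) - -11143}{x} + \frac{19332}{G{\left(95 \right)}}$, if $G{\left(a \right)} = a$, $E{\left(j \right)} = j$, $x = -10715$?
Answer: $\frac{41145528}{203585} \approx 202.1$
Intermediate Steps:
$\frac{\left(E{\left(-51 \right)} + 3800\right) - -11143}{x} + \frac{19332}{G{\left(95 \right)}} = \frac{\left(-51 + 3800\right) - -11143}{-10715} + \frac{19332}{95} = \left(3749 + 11143\right) \left(- \frac{1}{10715}\right) + 19332 \cdot \frac{1}{95} = 14892 \left(- \frac{1}{10715}\right) + \frac{19332}{95} = - \frac{14892}{10715} + \frac{19332}{95} = \frac{41145528}{203585}$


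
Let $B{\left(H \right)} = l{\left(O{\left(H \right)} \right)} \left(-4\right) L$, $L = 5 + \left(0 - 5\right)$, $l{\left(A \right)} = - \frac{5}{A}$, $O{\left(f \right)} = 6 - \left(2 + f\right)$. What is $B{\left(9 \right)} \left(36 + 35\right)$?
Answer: $0$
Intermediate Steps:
$O{\left(f \right)} = 4 - f$
$L = 0$ ($L = 5 - 5 = 0$)
$B{\left(H \right)} = 0$ ($B{\left(H \right)} = - \frac{5}{4 - H} \left(-4\right) 0 = \frac{20}{4 - H} 0 = 0$)
$B{\left(9 \right)} \left(36 + 35\right) = 0 \left(36 + 35\right) = 0 \cdot 71 = 0$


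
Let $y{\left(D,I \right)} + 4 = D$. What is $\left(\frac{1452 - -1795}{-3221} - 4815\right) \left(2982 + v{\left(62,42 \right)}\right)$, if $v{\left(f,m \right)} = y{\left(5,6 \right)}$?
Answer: $- \frac{46273375846}{3221} \approx -1.4366 \cdot 10^{7}$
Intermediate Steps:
$y{\left(D,I \right)} = -4 + D$
$v{\left(f,m \right)} = 1$ ($v{\left(f,m \right)} = -4 + 5 = 1$)
$\left(\frac{1452 - -1795}{-3221} - 4815\right) \left(2982 + v{\left(62,42 \right)}\right) = \left(\frac{1452 - -1795}{-3221} - 4815\right) \left(2982 + 1\right) = \left(\left(1452 + 1795\right) \left(- \frac{1}{3221}\right) - 4815\right) 2983 = \left(3247 \left(- \frac{1}{3221}\right) - 4815\right) 2983 = \left(- \frac{3247}{3221} - 4815\right) 2983 = \left(- \frac{15512362}{3221}\right) 2983 = - \frac{46273375846}{3221}$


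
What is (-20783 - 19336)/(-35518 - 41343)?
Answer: 40119/76861 ≈ 0.52197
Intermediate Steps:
(-20783 - 19336)/(-35518 - 41343) = -40119/(-76861) = -40119*(-1/76861) = 40119/76861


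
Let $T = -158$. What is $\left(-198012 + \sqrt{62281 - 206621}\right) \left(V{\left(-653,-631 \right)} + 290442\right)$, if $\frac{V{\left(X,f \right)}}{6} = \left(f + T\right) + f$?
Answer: $-55823939064 + 563844 i \sqrt{36085} \approx -5.5824 \cdot 10^{10} + 1.0711 \cdot 10^{8} i$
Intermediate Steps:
$V{\left(X,f \right)} = -948 + 12 f$ ($V{\left(X,f \right)} = 6 \left(\left(f - 158\right) + f\right) = 6 \left(\left(-158 + f\right) + f\right) = 6 \left(-158 + 2 f\right) = -948 + 12 f$)
$\left(-198012 + \sqrt{62281 - 206621}\right) \left(V{\left(-653,-631 \right)} + 290442\right) = \left(-198012 + \sqrt{62281 - 206621}\right) \left(\left(-948 + 12 \left(-631\right)\right) + 290442\right) = \left(-198012 + \sqrt{-144340}\right) \left(\left(-948 - 7572\right) + 290442\right) = \left(-198012 + 2 i \sqrt{36085}\right) \left(-8520 + 290442\right) = \left(-198012 + 2 i \sqrt{36085}\right) 281922 = -55823939064 + 563844 i \sqrt{36085}$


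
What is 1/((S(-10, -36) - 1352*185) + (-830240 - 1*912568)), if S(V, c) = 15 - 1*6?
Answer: -1/1992919 ≈ -5.0178e-7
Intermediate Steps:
S(V, c) = 9 (S(V, c) = 15 - 6 = 9)
1/((S(-10, -36) - 1352*185) + (-830240 - 1*912568)) = 1/((9 - 1352*185) + (-830240 - 1*912568)) = 1/((9 - 250120) + (-830240 - 912568)) = 1/(-250111 - 1742808) = 1/(-1992919) = -1/1992919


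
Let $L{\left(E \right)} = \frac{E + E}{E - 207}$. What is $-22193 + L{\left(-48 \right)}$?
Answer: $- \frac{1886373}{85} \approx -22193.0$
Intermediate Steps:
$L{\left(E \right)} = \frac{2 E}{-207 + E}$
$-22193 + L{\left(-48 \right)} = -22193 + 2 \left(-48\right) \frac{1}{-207 - 48} = -22193 + 2 \left(-48\right) \frac{1}{-255} = -22193 + 2 \left(-48\right) \left(- \frac{1}{255}\right) = -22193 + \frac{32}{85} = - \frac{1886373}{85}$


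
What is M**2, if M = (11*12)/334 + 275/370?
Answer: 197936761/152720164 ≈ 1.2961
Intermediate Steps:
M = 14069/12358 (M = 132*(1/334) + 275*(1/370) = 66/167 + 55/74 = 14069/12358 ≈ 1.1385)
M**2 = (14069/12358)**2 = 197936761/152720164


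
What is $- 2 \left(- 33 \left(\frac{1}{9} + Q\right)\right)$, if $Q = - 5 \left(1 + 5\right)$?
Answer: $- \frac{5918}{3} \approx -1972.7$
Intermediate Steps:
$Q = -30$ ($Q = \left(-5\right) 6 = -30$)
$- 2 \left(- 33 \left(\frac{1}{9} + Q\right)\right) = - 2 \left(- 33 \left(\frac{1}{9} - 30\right)\right) = - 2 \left(\left(-33\right) \left(- \frac{269}{9}\right)\right) = \left(-2\right) \frac{2959}{3} = - \frac{5918}{3}$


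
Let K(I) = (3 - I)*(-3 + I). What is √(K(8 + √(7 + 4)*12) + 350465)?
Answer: 2*√(87214 - 30*√11) ≈ 590.30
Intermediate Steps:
K(I) = (-3 + I)*(3 - I)
√(K(8 + √(7 + 4)*12) + 350465) = √((-9 - (8 + √(7 + 4)*12)² + 6*(8 + √(7 + 4)*12)) + 350465) = √((-9 - (8 + √11*12)² + 6*(8 + √11*12)) + 350465) = √((-9 - (8 + 12*√11)² + 6*(8 + 12*√11)) + 350465) = √((-9 - (8 + 12*√11)² + (48 + 72*√11)) + 350465) = √((39 - (8 + 12*√11)² + 72*√11) + 350465) = √(350504 - (8 + 12*√11)² + 72*√11)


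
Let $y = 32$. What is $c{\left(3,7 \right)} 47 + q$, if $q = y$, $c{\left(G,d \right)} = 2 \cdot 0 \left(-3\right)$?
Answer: $32$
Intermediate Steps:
$c{\left(G,d \right)} = 0$ ($c{\left(G,d \right)} = 0 \left(-3\right) = 0$)
$q = 32$
$c{\left(3,7 \right)} 47 + q = 0 \cdot 47 + 32 = 0 + 32 = 32$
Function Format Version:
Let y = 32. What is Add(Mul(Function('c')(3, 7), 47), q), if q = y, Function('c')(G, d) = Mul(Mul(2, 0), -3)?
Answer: 32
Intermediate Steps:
Function('c')(G, d) = 0 (Function('c')(G, d) = Mul(0, -3) = 0)
q = 32
Add(Mul(Function('c')(3, 7), 47), q) = Add(Mul(0, 47), 32) = Add(0, 32) = 32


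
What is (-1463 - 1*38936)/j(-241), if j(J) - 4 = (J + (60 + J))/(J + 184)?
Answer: -2302743/650 ≈ -3542.7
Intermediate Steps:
j(J) = 4 + (60 + 2*J)/(184 + J) (j(J) = 4 + (J + (60 + J))/(J + 184) = 4 + (60 + 2*J)/(184 + J))
(-1463 - 1*38936)/j(-241) = (-1463 - 1*38936)/((2*(398 + 3*(-241))/(184 - 241))) = (-1463 - 38936)/((2*(398 - 723)/(-57))) = -40399/(2*(-1/57)*(-325)) = -40399/650/57 = -40399*57/650 = -2302743/650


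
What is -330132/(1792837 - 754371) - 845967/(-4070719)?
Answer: -21153029013/192150148957 ≈ -0.11009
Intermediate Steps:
-330132/(1792837 - 754371) - 845967/(-4070719) = -330132/1038466 - 845967*(-1/4070719) = -330132*1/1038466 + 845967/4070719 = -15006/47203 + 845967/4070719 = -21153029013/192150148957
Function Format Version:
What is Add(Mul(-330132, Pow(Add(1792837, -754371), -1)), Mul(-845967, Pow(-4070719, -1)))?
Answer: Rational(-21153029013, 192150148957) ≈ -0.11009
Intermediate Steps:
Add(Mul(-330132, Pow(Add(1792837, -754371), -1)), Mul(-845967, Pow(-4070719, -1))) = Add(Mul(-330132, Pow(1038466, -1)), Mul(-845967, Rational(-1, 4070719))) = Add(Mul(-330132, Rational(1, 1038466)), Rational(845967, 4070719)) = Add(Rational(-15006, 47203), Rational(845967, 4070719)) = Rational(-21153029013, 192150148957)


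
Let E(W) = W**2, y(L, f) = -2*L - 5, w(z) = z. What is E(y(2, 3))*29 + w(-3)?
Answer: 2346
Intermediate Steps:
y(L, f) = -5 - 2*L
E(y(2, 3))*29 + w(-3) = (-5 - 2*2)**2*29 - 3 = (-5 - 4)**2*29 - 3 = (-9)**2*29 - 3 = 81*29 - 3 = 2349 - 3 = 2346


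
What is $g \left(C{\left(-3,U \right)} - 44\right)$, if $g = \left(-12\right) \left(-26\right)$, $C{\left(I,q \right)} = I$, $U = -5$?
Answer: $-14664$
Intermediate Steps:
$g = 312$
$g \left(C{\left(-3,U \right)} - 44\right) = 312 \left(-3 - 44\right) = 312 \left(-47\right) = -14664$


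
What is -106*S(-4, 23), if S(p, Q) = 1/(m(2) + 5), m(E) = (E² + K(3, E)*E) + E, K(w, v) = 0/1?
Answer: -106/11 ≈ -9.6364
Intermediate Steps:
K(w, v) = 0 (K(w, v) = 0*1 = 0)
m(E) = E + E² (m(E) = (E² + 0*E) + E = (E² + 0) + E = E² + E = E + E²)
S(p, Q) = 1/11 (S(p, Q) = 1/(2*(1 + 2) + 5) = 1/(2*3 + 5) = 1/(6 + 5) = 1/11)
-106*S(-4, 23) = -106*1/11 = -106/11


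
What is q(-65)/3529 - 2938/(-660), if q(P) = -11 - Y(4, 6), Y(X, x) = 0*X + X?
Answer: 5179151/1164570 ≈ 4.4473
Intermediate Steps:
Y(X, x) = X (Y(X, x) = 0 + X = X)
q(P) = -15 (q(P) = -11 - 1*4 = -11 - 4 = -15)
q(-65)/3529 - 2938/(-660) = -15/3529 - 2938/(-660) = -15*1/3529 - 2938*(-1/660) = -15/3529 + 1469/330 = 5179151/1164570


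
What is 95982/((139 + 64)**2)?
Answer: 95982/41209 ≈ 2.3292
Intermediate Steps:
95982/((139 + 64)**2) = 95982/(203**2) = 95982/41209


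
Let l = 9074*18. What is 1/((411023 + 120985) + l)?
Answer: 1/695340 ≈ 1.4381e-6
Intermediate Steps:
l = 163332
1/((411023 + 120985) + l) = 1/((411023 + 120985) + 163332) = 1/(532008 + 163332) = 1/695340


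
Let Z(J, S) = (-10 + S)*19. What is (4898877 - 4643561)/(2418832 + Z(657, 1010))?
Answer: 63829/609458 ≈ 0.10473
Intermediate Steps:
Z(J, S) = -190 + 19*S
(4898877 - 4643561)/(2418832 + Z(657, 1010)) = (4898877 - 4643561)/(2418832 + (-190 + 19*1010)) = 255316/(2418832 + (-190 + 19190)) = 255316/(2418832 + 19000) = 255316/2437832 = 255316*(1/2437832) = 63829/609458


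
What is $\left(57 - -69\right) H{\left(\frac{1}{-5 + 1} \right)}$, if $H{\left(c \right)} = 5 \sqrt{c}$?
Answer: $315 i \approx 315.0 i$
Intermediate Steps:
$\left(57 - -69\right) H{\left(\frac{1}{-5 + 1} \right)} = \left(57 - -69\right) 5 \sqrt{\frac{1}{-5 + 1}} = \left(57 + 69\right) 5 \sqrt{\frac{1}{-4}} = 126 \cdot 5 \sqrt{- \frac{1}{4}} = 126 \cdot 5 \frac{i}{2} = 126 \frac{5 i}{2} = 315 i$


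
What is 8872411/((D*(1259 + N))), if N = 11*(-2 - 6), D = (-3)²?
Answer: 8872411/10539 ≈ 841.86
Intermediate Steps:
D = 9
N = -88 (N = 11*(-8) = -88)
8872411/((D*(1259 + N))) = 8872411/((9*(1259 - 88))) = 8872411/((9*1171)) = 8872411/10539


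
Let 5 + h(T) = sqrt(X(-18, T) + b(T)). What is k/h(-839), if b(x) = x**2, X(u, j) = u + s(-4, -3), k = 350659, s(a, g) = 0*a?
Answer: 1753295/703878 + 350659*sqrt(703903)/703878 ≈ 420.46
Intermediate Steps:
s(a, g) = 0
X(u, j) = u (X(u, j) = u + 0 = u)
h(T) = -5 + sqrt(-18 + T**2)
k/h(-839) = 350659/(-5 + sqrt(-18 + (-839)**2)) = 350659/(-5 + sqrt(-18 + 703921)) = 350659/(-5 + sqrt(703903))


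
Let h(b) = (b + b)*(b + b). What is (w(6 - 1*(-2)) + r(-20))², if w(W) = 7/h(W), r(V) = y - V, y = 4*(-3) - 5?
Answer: 600625/65536 ≈ 9.1648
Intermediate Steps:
y = -17 (y = -12 - 5 = -17)
h(b) = 4*b² (h(b) = (2*b)*(2*b) = 4*b²)
r(V) = -17 - V
w(W) = 7/(4*W²) (w(W) = 7/((4*W²)) = 7*(1/(4*W²)) = 7/(4*W²))
(w(6 - 1*(-2)) + r(-20))² = (7/(4*(6 - 1*(-2))²) + (-17 - 1*(-20)))² = (7/(4*(6 + 2)²) + (-17 + 20))² = ((7/4)/8² + 3)² = ((7/4)*(1/64) + 3)² = (7/256 + 3)² = (775/256)² = 600625/65536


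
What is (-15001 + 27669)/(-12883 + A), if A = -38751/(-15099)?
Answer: -31879022/32413611 ≈ -0.98351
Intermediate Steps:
A = 12917/5033 (A = -38751*(-1/15099) = 12917/5033 ≈ 2.5665)
(-15001 + 27669)/(-12883 + A) = (-15001 + 27669)/(-12883 + 12917/5033) = 12668/(-64827222/5033) = 12668*(-5033/64827222) = -31879022/32413611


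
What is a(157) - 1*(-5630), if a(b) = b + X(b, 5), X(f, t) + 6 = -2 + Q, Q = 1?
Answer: 5780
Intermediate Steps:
X(f, t) = -7 (X(f, t) = -6 + (-2 + 1) = -6 - 1 = -7)
a(b) = -7 + b (a(b) = b - 7 = -7 + b)
a(157) - 1*(-5630) = (-7 + 157) - 1*(-5630) = 150 + 5630 = 5780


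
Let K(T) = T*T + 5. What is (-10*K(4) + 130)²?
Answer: 6400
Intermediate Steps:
K(T) = 5 + T² (K(T) = T² + 5 = 5 + T²)
(-10*K(4) + 130)² = (-10*(5 + 4²) + 130)² = (-10*(5 + 16) + 130)² = (-10*21 + 130)² = (-210 + 130)² = (-80)² = 6400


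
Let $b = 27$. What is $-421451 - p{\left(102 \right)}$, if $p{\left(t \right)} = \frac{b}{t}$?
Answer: $- \frac{14329343}{34} \approx -4.2145 \cdot 10^{5}$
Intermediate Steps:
$p{\left(t \right)} = \frac{27}{t}$
$-421451 - p{\left(102 \right)} = -421451 - \frac{27}{102} = -421451 - 27 \cdot \frac{1}{102} = -421451 - \frac{9}{34} = - \frac{14329343}{34}$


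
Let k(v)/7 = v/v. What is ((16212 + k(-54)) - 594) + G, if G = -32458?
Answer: -16833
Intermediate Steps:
k(v) = 7 (k(v) = 7*(v/v) = 7*1 = 7)
((16212 + k(-54)) - 594) + G = ((16212 + 7) - 594) - 32458 = (16219 - 594) - 32458 = 15625 - 32458 = -16833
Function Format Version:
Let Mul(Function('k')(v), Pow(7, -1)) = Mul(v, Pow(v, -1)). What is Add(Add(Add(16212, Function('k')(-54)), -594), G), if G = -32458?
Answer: -16833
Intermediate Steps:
Function('k')(v) = 7 (Function('k')(v) = Mul(7, Mul(v, Pow(v, -1))) = Mul(7, 1) = 7)
Add(Add(Add(16212, Function('k')(-54)), -594), G) = Add(Add(Add(16212, 7), -594), -32458) = Add(Add(16219, -594), -32458) = Add(15625, -32458) = -16833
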